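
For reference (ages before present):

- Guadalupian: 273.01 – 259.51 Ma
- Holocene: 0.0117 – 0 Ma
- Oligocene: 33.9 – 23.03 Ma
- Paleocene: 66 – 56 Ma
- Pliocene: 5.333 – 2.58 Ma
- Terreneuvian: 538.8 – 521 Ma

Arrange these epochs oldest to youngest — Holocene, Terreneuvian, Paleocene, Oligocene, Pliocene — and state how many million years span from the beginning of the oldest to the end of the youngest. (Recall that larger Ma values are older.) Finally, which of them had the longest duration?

Terreneuvian → Paleocene → Oligocene → Pliocene → Holocene; total span 538.8 Myr; longest is Terreneuvian

From the excerpt: Holocene 0.0117–0; Terreneuvian 538.8–521; Paleocene 66–56; Oligocene 33.9–23.03; Pliocene 5.333–2.58 (Ma).
Larger Ma is earlier, so the oldest is Terreneuvian and the youngest is Holocene; oldest to youngest: Terreneuvian, Paleocene, Oligocene, Pliocene, Holocene.
Oldest start 538.8 minus youngest end 0 gives 538.8 Myr overall.
Individual lengths (start − end): Oligocene 10.87; Paleocene 10; Terreneuvian 17.8; Pliocene 2.753; Holocene 0.0117. The largest is Terreneuvian at 17.8 Myr.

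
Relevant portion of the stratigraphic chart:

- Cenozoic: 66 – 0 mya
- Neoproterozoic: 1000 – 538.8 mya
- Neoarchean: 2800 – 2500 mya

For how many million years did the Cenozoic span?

66 million years

66 − 0 = 66 million years.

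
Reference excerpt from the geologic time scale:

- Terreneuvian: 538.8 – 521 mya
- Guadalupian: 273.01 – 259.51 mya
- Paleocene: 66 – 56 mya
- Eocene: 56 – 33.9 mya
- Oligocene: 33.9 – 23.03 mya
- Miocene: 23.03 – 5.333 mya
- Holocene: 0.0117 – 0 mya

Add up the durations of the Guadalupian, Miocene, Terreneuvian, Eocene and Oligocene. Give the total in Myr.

81.967 million years

Duration is start − end for each: (273.01 − 259.51) + (23.03 − 5.333) + (538.8 − 521) + (56 − 33.9) + (33.9 − 23.03).
That is 13.5 + 17.697 + 17.8 + 22.1 + 10.87, which totals 81.967 million years.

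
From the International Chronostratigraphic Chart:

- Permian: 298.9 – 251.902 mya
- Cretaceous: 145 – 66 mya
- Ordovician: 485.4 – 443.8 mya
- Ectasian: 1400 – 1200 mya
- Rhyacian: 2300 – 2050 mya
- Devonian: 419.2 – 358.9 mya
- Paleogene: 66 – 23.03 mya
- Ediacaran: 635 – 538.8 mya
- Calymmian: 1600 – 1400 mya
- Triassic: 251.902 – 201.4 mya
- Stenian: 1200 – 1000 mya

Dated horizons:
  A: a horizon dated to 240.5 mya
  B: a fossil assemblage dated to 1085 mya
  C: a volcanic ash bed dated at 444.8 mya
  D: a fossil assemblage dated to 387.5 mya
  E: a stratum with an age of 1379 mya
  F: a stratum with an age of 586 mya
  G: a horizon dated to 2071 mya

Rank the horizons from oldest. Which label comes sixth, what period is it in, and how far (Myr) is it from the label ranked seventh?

Sorted oldest-first by Ma: G (2071), E (1379), B (1085), F (586), C (444.8), D (387.5), A (240.5).
The sixth oldest is D at 387.5 Ma, which lies in 419.2–358.9 Ma: the Devonian.
The seventh oldest is A at 240.5 Ma; separation = |387.5 − 240.5| = 147 Myr.

D, in the Devonian; 147 million years to A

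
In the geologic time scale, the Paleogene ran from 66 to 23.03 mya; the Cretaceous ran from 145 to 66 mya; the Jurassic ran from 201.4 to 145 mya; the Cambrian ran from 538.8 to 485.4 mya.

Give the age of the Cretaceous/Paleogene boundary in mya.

66 mya

The Cretaceous ends and the Paleogene begins at 66 mya.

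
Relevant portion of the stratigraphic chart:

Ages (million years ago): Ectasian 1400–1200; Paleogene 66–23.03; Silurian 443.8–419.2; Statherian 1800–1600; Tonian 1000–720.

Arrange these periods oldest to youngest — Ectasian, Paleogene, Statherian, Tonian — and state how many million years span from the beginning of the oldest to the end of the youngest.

Start ages (Ma): Statherian 1800, Ectasian 1400, Tonian 1000, Paleogene 66.
Ordered oldest to youngest: Statherian, Ectasian, Tonian, Paleogene.
Span = 1800 − 23.03 = 1776.97 Myr.

Statherian, Ectasian, Tonian, Paleogene; total span 1776.97 Myr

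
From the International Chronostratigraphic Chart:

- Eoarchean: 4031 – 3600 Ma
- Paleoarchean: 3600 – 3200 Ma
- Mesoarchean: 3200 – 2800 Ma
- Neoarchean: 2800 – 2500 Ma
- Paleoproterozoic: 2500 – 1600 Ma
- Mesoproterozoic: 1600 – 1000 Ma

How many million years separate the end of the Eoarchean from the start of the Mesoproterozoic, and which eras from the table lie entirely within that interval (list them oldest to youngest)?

End of Eoarchean = 3600 Ma; start of Mesoproterozoic = 1600 Ma.
Gap = 3600 − 1600 = 2000 Myr.
Eras wholly inside 3600–1600 Ma: Paleoarchean (3600–3200), Mesoarchean (3200–2800), Neoarchean (2800–2500), Paleoproterozoic (2500–1600).

2000 million years; Paleoarchean, Mesoarchean, Neoarchean, Paleoproterozoic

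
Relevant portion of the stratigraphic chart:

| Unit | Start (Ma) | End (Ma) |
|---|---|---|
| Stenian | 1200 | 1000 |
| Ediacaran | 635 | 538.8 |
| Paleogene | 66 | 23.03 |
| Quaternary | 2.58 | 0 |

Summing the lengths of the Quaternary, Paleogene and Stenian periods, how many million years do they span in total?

Duration is start − end for each: (2.58 − 0) + (66 − 23.03) + (1200 − 1000).
That is 2.58 + 42.97 + 200, which totals 245.55 million years.

245.55 million years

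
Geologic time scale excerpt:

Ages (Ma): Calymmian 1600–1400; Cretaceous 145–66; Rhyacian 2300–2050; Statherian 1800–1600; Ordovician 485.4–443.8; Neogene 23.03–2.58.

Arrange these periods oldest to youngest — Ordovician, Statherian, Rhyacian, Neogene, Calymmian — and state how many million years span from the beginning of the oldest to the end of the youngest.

From the excerpt: Ordovician 485.4–443.8; Statherian 1800–1600; Rhyacian 2300–2050; Neogene 23.03–2.58; Calymmian 1600–1400 (Ma).
Larger Ma is earlier, so the oldest is Rhyacian and the youngest is Neogene; oldest to youngest: Rhyacian, Statherian, Calymmian, Ordovician, Neogene.
Oldest start 2300 minus youngest end 2.58 gives 2297.42 Myr overall.

Rhyacian → Statherian → Calymmian → Ordovician → Neogene; total span 2297.42 Myr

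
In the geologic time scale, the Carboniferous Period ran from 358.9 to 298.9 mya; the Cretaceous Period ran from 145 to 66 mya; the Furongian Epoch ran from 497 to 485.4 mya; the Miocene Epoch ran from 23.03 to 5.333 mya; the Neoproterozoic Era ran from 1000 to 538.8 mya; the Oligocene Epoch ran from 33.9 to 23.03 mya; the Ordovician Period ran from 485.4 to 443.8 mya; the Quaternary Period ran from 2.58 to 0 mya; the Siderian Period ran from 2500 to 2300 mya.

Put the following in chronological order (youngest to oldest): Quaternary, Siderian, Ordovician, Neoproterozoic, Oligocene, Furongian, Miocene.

Quaternary, then Miocene, then Oligocene, then Ordovician, then Furongian, then Neoproterozoic, then Siderian

Read off each span (Ma): Quaternary 2.58–0; Siderian 2500–2300; Ordovician 485.4–443.8; Neoproterozoic 1000–538.8; Oligocene 33.9–23.03; Furongian 497–485.4; Miocene 23.03–5.333.
Larger Ma is older, so oldest→youngest is Siderian, Neoproterozoic, Furongian, Ordovician, Oligocene, Miocene, Quaternary; reverse it for youngest→oldest.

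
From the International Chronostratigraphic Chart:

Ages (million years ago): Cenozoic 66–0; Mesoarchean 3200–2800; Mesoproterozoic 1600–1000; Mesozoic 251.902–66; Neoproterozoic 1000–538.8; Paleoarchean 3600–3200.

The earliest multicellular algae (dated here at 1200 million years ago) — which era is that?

1200 Ma lies between 1600 and 1000 Ma, so it falls in the Mesoproterozoic.

Mesoproterozoic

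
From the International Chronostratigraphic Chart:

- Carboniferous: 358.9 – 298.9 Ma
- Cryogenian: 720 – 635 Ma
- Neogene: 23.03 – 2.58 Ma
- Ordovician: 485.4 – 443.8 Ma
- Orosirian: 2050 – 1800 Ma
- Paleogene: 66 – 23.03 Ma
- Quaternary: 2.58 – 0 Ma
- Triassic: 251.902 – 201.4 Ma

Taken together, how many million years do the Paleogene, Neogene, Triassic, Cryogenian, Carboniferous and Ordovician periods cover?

300.522 million years

Each duration: Paleogene = 42.97; Neogene = 20.45; Triassic = 50.502; Cryogenian = 85; Carboniferous = 60; Ordovician = 41.6.
Sum: 42.97 + 20.45 + 50.502 + 85 + 60 + 41.6 = 300.522 Myr.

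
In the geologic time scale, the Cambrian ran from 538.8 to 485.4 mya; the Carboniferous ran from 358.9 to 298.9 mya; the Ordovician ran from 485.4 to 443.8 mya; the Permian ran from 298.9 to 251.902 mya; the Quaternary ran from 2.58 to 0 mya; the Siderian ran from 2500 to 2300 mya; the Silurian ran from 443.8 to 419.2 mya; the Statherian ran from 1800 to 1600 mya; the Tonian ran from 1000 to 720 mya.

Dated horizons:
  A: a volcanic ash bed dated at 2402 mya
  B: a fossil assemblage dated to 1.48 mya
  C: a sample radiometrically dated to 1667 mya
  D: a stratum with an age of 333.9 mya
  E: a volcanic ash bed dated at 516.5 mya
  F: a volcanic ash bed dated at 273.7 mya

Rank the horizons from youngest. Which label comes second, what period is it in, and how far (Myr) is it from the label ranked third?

F, in the Permian; 60.2 million years to D

Smaller Ma means younger, so youngest first: B 1.48 < F 273.7 < D 333.9 < E 516.5 < C 1667 < A 2402.
Counting 2 along gives F (273.7 Ma); the excerpt puts that inside the Permian, 298.9–251.902 Ma.
Next in line is D (333.9 Ma), and 333.9 − 273.7 = 60.2 Myr.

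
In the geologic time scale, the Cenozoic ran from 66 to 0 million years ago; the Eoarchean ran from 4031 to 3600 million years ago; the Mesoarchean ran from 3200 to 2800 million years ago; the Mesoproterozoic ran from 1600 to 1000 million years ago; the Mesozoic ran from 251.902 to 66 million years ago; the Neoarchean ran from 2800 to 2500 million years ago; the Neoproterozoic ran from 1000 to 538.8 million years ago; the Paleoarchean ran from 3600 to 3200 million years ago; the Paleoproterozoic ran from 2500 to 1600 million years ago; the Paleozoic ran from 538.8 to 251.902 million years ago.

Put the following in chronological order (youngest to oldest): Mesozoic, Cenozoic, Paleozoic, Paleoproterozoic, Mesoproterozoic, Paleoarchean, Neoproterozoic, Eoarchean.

Cenozoic, Mesozoic, Paleozoic, Neoproterozoic, Mesoproterozoic, Paleoproterozoic, Paleoarchean, Eoarchean

The oldest of these is Eoarchean (starts 4031 Ma) and the youngest is Cenozoic (ends 0 Ma).
In between, by decreasing start age: Paleoarchean (3600), Paleoproterozoic (2500), Mesoproterozoic (1600), Neoproterozoic (1000), Paleozoic (538.8), Mesozoic (251.902).
Listing youngest first means reversing that sequence.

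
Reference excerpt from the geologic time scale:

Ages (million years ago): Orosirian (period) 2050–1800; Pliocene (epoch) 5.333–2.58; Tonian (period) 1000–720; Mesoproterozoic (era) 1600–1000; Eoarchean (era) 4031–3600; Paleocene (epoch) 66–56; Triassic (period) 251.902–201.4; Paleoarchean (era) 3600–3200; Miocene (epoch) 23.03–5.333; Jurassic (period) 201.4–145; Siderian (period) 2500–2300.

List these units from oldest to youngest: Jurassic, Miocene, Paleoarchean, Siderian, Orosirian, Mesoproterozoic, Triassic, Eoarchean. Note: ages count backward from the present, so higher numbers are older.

Eoarchean, Paleoarchean, Siderian, Orosirian, Mesoproterozoic, Triassic, Jurassic, Miocene

The oldest of these is Eoarchean (starts 4031 Ma) and the youngest is Miocene (ends 5.333 Ma).
In between, by decreasing start age: Paleoarchean (3600), Siderian (2500), Orosirian (2050), Mesoproterozoic (1600), Triassic (251.902), Jurassic (201.4).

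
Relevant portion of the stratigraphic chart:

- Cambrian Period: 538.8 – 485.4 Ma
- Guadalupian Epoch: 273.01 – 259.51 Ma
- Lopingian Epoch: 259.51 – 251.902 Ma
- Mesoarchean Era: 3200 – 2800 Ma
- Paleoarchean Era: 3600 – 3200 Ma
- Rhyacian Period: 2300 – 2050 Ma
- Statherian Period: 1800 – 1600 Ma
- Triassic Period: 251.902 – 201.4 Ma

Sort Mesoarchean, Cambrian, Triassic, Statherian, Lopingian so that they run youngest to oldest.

Triassic, Lopingian, Cambrian, Statherian, Mesoarchean

The oldest of these is Mesoarchean (starts 3200 Ma) and the youngest is Triassic (ends 201.4 Ma).
In between, by decreasing start age: Statherian (1800), Cambrian (538.8), Lopingian (259.51).
Listing youngest first means reversing that sequence.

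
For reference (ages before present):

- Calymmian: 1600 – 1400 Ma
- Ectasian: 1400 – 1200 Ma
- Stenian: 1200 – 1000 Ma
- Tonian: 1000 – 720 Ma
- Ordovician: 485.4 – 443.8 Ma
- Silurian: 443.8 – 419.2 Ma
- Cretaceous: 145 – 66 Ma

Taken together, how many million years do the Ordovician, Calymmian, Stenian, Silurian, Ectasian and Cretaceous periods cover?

745.2 million years

Each duration: Ordovician = 41.6; Calymmian = 200; Stenian = 200; Silurian = 24.6; Ectasian = 200; Cretaceous = 79.
Sum: 41.6 + 200 + 200 + 24.6 + 200 + 79 = 745.2 Myr.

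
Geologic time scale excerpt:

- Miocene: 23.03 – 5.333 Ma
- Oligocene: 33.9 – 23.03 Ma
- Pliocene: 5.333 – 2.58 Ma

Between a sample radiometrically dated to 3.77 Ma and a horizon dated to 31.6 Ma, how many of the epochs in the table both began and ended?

1

The older date is 31.6 Ma and the younger is 3.77 Ma.
Epochs with start < 31.6 and end > 3.77 Ma: Miocene (23.03–5.333).
That is 1 complete epoch.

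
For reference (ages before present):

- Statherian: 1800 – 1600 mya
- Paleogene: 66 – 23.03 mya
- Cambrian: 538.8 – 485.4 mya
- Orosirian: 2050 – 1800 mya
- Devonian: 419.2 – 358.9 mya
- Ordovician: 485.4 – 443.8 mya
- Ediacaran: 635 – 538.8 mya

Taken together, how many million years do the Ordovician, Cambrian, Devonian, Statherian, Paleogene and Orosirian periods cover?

Each duration: Ordovician = 41.6; Cambrian = 53.4; Devonian = 60.3; Statherian = 200; Paleogene = 42.97; Orosirian = 250.
Sum: 41.6 + 53.4 + 60.3 + 200 + 42.97 + 250 = 648.27 Myr.

648.27 million years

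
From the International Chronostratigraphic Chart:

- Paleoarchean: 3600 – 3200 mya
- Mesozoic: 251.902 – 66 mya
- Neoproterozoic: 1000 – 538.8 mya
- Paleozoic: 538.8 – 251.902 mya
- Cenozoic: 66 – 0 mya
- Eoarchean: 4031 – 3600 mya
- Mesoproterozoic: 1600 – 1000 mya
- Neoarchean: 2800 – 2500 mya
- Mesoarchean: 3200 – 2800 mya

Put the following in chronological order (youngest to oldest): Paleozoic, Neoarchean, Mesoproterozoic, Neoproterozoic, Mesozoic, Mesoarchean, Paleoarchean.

Read off each span (Ma): Paleozoic 538.8–251.902; Neoarchean 2800–2500; Mesoproterozoic 1600–1000; Neoproterozoic 1000–538.8; Mesozoic 251.902–66; Mesoarchean 3200–2800; Paleoarchean 3600–3200.
Larger Ma is older, so oldest→youngest is Paleoarchean, Mesoarchean, Neoarchean, Mesoproterozoic, Neoproterozoic, Paleozoic, Mesozoic; reverse it for youngest→oldest.

Mesozoic, Paleozoic, Neoproterozoic, Mesoproterozoic, Neoarchean, Mesoarchean, Paleoarchean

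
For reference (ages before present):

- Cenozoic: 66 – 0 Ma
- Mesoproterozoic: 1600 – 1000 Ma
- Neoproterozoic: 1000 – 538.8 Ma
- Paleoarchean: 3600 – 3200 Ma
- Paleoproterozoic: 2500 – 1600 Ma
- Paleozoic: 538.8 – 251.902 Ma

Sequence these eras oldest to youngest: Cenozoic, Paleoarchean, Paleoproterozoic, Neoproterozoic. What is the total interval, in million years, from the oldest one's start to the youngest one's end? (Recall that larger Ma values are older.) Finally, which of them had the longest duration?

Paleoarchean, Paleoproterozoic, Neoproterozoic, Cenozoic; total span 3600 Myr; longest is Paleoproterozoic

Start ages (Ma): Paleoarchean 3600, Paleoproterozoic 2500, Neoproterozoic 1000, Cenozoic 66.
Ordered oldest to youngest: Paleoarchean, Paleoproterozoic, Neoproterozoic, Cenozoic.
Span = 3600 − 0 = 3600 Myr.
Durations: Paleoarchean 400, Cenozoic 66, Paleoproterozoic 900, Neoproterozoic 461.2 → longest is Paleoproterozoic (900 Myr).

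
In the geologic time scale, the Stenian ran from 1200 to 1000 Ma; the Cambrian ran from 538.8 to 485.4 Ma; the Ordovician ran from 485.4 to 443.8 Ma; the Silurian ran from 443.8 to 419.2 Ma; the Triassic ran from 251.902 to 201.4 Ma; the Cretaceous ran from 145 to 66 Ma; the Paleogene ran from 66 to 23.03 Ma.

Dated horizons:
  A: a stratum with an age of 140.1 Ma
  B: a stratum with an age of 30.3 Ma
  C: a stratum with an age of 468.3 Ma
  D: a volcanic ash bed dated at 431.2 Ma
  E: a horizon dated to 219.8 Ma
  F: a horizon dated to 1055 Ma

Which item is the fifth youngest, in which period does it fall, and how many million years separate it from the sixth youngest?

C, in the Ordovician; 586.7 million years to F

Sorted youngest-first by Ma: B (30.3), A (140.1), E (219.8), D (431.2), C (468.3), F (1055).
The fifth youngest is C at 468.3 Ma, which lies in 485.4–443.8 Ma: the Ordovician.
The sixth youngest is F at 1055 Ma; separation = |468.3 − 1055| = 586.7 Myr.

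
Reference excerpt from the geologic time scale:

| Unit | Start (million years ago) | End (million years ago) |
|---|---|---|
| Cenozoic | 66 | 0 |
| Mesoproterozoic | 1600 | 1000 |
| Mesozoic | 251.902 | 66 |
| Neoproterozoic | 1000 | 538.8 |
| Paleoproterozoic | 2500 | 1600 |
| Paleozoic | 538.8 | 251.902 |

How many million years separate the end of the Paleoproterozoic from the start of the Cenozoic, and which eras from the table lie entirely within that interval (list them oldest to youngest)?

1534 million years; Mesoproterozoic, Neoproterozoic, Paleozoic, Mesozoic

End of Paleoproterozoic = 1600 Ma; start of Cenozoic = 66 Ma.
Gap = 1600 − 66 = 1534 Myr.
Eras wholly inside 1600–66 Ma: Mesoproterozoic (1600–1000), Neoproterozoic (1000–538.8), Paleozoic (538.8–251.902), Mesozoic (251.902–66).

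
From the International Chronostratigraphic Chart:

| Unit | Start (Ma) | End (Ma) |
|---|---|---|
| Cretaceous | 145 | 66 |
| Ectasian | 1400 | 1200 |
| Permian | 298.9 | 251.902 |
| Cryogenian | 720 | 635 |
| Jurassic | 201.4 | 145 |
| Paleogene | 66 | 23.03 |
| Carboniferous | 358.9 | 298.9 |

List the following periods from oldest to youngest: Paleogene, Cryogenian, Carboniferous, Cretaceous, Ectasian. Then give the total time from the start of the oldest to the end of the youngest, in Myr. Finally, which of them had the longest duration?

Ectasian → Cryogenian → Carboniferous → Cretaceous → Paleogene; total span 1376.97 Myr; longest is Ectasian

From the excerpt: Paleogene 66–23.03; Cryogenian 720–635; Carboniferous 358.9–298.9; Cretaceous 145–66; Ectasian 1400–1200 (Ma).
Larger Ma is earlier, so the oldest is Ectasian and the youngest is Paleogene; oldest to youngest: Ectasian, Cryogenian, Carboniferous, Cretaceous, Paleogene.
Oldest start 1400 minus youngest end 23.03 gives 1376.97 Myr overall.
Individual lengths (start − end): Cryogenian 85; Paleogene 42.97; Ectasian 200; Carboniferous 60; Cretaceous 79. The largest is Ectasian at 200 Myr.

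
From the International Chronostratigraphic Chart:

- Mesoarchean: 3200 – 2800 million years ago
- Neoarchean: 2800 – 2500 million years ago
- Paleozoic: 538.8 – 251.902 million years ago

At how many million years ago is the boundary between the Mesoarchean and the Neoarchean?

2800 million years ago

The Mesoarchean ends and the Neoarchean begins at 2800 million years ago.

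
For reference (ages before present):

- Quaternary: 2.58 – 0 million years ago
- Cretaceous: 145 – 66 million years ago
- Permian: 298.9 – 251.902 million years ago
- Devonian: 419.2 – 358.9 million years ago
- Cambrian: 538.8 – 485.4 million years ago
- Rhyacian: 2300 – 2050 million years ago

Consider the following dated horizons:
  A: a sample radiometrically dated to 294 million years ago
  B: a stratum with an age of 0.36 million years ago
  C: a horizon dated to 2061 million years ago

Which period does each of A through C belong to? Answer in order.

A: 294 Ma lies in 298.9–251.902 Ma, so Permian.
B: 0.36 Ma lies in 2.58–0 Ma, so Quaternary.
C: 2061 Ma lies in 2300–2050 Ma, so Rhyacian.

A — Permian; B — Quaternary; C — Rhyacian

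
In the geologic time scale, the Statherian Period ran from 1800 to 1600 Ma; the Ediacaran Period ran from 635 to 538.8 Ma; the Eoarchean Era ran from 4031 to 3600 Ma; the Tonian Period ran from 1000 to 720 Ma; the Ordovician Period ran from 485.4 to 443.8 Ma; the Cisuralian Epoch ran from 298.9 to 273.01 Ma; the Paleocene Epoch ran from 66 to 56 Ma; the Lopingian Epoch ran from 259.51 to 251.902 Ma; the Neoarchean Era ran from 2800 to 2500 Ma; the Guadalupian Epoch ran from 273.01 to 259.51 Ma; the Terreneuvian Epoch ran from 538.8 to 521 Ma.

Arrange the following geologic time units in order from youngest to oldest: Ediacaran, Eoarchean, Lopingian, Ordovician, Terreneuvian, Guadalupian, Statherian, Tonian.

Read off each span (Ma): Ediacaran 635–538.8; Eoarchean 4031–3600; Lopingian 259.51–251.902; Ordovician 485.4–443.8; Terreneuvian 538.8–521; Guadalupian 273.01–259.51; Statherian 1800–1600; Tonian 1000–720.
Larger Ma is older, so oldest→youngest is Eoarchean, Statherian, Tonian, Ediacaran, Terreneuvian, Ordovician, Guadalupian, Lopingian; reverse it for youngest→oldest.

Lopingian → Guadalupian → Ordovician → Terreneuvian → Ediacaran → Tonian → Statherian → Eoarchean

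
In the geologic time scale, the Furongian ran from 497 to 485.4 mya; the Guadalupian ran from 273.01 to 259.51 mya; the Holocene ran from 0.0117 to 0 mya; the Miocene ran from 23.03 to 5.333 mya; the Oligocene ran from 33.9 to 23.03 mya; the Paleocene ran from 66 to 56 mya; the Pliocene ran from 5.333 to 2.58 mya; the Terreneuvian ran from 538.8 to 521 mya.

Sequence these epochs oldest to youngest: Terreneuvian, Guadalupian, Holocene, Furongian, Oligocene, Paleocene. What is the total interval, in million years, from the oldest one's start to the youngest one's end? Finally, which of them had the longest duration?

Start ages (Ma): Terreneuvian 538.8, Furongian 497, Guadalupian 273.01, Paleocene 66, Oligocene 33.9, Holocene 0.0117.
Ordered oldest to youngest: Terreneuvian, Furongian, Guadalupian, Paleocene, Oligocene, Holocene.
Span = 538.8 − 0 = 538.8 Myr.
Durations: Furongian 11.6, Guadalupian 13.5, Terreneuvian 17.8, Oligocene 10.87, Paleocene 10, Holocene 0.0117 → longest is Terreneuvian (17.8 Myr).

Terreneuvian → Furongian → Guadalupian → Paleocene → Oligocene → Holocene; total span 538.8 Myr; longest is Terreneuvian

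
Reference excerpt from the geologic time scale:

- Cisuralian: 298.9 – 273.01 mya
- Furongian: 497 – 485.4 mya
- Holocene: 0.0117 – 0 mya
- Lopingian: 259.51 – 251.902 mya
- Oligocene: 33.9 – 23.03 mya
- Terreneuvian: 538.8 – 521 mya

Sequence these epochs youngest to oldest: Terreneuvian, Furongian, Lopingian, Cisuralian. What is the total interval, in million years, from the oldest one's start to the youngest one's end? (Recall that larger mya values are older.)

From the excerpt: Terreneuvian 538.8–521; Furongian 497–485.4; Lopingian 259.51–251.902; Cisuralian 298.9–273.01 (Ma).
Larger Ma is earlier, so the oldest is Terreneuvian and the youngest is Lopingian; youngest to oldest: Lopingian, Cisuralian, Furongian, Terreneuvian.
Oldest start 538.8 minus youngest end 251.902 gives 286.898 Myr overall.

Lopingian → Cisuralian → Furongian → Terreneuvian; total span 286.898 Myr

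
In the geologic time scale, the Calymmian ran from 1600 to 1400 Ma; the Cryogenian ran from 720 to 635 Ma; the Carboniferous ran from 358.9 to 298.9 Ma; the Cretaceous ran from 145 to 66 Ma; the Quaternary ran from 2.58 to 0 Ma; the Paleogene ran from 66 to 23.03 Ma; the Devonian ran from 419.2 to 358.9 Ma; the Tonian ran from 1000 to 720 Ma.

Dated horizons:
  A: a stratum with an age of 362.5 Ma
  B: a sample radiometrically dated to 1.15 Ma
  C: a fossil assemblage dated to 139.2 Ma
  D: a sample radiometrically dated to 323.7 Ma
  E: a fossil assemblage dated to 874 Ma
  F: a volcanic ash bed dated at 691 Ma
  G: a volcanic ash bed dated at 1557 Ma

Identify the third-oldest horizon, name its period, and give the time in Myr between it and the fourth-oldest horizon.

Sorted oldest-first by Ma: G (1557), E (874), F (691), A (362.5), D (323.7), C (139.2), B (1.15).
The third oldest is F at 691 Ma, which lies in 720–635 Ma: the Cryogenian.
The fourth oldest is A at 362.5 Ma; separation = |691 − 362.5| = 328.5 Myr.

F, in the Cryogenian; 328.5 million years to A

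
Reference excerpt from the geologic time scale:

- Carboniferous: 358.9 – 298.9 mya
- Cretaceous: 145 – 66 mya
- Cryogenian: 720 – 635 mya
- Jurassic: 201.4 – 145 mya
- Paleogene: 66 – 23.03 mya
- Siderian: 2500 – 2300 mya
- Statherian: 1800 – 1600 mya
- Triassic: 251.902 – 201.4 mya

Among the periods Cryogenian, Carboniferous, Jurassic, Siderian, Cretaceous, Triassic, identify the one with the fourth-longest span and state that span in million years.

Start − end for each: Cryogenian 720 − 635 = 85; Carboniferous 358.9 − 298.9 = 60; Jurassic 201.4 − 145 = 56.4; Siderian 2500 − 2300 = 200; Cretaceous 145 − 66 = 79; Triassic 251.902 − 201.4 = 50.502.
Ranking these from longest: Siderian > Cryogenian > Cretaceous > Carboniferous > Jurassic > Triassic.
Position 4 in that ranking is Carboniferous, which lasted 60 Myr.

Carboniferous, 60 million years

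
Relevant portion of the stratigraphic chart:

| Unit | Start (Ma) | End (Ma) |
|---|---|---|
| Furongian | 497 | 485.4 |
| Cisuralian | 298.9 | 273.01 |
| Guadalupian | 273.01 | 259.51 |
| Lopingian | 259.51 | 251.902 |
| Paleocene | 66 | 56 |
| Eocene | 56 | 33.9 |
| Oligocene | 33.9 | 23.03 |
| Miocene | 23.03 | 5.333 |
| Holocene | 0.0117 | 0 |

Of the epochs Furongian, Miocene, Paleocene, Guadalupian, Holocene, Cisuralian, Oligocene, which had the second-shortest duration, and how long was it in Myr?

Durations: Furongian 11.6; Miocene 17.697; Paleocene 10; Guadalupian 13.5; Holocene 0.0117; Cisuralian 25.89; Oligocene 10.87 Myr.
Sorted shortest-first: Holocene (0.0117), Paleocene (10), Oligocene (10.87), Furongian (11.6), Guadalupian (13.5), Miocene (17.697), Cisuralian (25.89).
The second shortest is Paleocene at 10 Myr.

Paleocene, 10 million years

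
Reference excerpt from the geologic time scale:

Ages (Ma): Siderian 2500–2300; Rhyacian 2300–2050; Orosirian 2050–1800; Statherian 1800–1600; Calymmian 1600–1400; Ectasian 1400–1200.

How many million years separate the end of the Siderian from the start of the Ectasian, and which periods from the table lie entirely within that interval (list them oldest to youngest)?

900 million years; Rhyacian, Orosirian, Statherian, Calymmian

The Siderian closes at 2300 Ma and the Ectasian opens at 1400 Ma, so the interval is 2300 − 1400 = 900 Myr.
A period fits inside if it starts at or after 2300 Ma and ends at or before 1400 Ma; oldest first that gives Rhyacian, Orosirian, Statherian, Calymmian.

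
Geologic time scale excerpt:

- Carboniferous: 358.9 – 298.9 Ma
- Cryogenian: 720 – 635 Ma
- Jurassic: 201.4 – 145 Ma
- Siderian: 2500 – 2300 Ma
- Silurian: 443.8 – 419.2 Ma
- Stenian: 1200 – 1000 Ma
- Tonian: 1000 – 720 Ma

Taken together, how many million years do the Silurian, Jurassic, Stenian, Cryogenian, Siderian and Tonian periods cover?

846 million years

Duration is start − end for each: (443.8 − 419.2) + (201.4 − 145) + (1200 − 1000) + (720 − 635) + (2500 − 2300) + (1000 − 720).
That is 24.6 + 56.4 + 200 + 85 + 200 + 280, which totals 846 million years.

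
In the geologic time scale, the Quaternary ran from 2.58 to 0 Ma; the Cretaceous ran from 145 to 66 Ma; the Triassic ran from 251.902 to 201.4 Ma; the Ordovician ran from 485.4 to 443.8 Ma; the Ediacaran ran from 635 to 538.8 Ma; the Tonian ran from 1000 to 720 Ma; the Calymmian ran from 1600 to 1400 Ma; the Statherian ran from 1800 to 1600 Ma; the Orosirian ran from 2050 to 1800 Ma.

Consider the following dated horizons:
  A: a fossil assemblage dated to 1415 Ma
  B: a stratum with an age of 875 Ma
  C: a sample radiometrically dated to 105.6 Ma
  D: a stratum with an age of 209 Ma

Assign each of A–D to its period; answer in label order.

Match each age against the start–end ranges in the excerpt: A = 1415 Ma → Calymmian (1600–1400); B = 875 Ma → Tonian (1000–720); C = 105.6 Ma → Cretaceous (145–66); D = 209 Ma → Triassic (251.902–201.4).

A — Calymmian; B — Tonian; C — Cretaceous; D — Triassic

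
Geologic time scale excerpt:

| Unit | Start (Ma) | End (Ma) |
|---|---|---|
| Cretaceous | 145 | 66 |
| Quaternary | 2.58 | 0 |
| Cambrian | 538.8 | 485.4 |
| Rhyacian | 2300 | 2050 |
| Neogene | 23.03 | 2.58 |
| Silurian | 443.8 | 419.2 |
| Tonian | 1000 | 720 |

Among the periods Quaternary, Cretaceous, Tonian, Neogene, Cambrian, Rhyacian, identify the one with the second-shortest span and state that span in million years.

Neogene, 20.45 million years

Durations: Quaternary 2.58; Cretaceous 79; Tonian 280; Neogene 20.45; Cambrian 53.4; Rhyacian 250 Myr.
Sorted shortest-first: Quaternary (2.58), Neogene (20.45), Cambrian (53.4), Cretaceous (79), Rhyacian (250), Tonian (280).
The second shortest is Neogene at 20.45 Myr.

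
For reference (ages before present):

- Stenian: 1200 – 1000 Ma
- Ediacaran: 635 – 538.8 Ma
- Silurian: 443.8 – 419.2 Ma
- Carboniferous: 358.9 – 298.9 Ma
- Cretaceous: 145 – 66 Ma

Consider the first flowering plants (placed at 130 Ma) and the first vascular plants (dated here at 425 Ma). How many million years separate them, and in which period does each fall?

Elapsed time: 425 − 130 = 295 Myr.
130 Ma lies within 145–66 Ma: Cretaceous.
425 Ma lies within 443.8–419.2 Ma: Silurian.

295 million years apart; the first in the Cretaceous, the second in the Silurian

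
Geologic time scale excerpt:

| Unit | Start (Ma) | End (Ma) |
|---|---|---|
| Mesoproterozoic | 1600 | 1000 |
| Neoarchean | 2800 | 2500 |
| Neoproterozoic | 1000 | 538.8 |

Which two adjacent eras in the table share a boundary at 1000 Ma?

The Mesoproterozoic ends at 1000 Ma and the Neoproterozoic begins at 1000 Ma, so they share that boundary.

Mesoproterozoic and Neoproterozoic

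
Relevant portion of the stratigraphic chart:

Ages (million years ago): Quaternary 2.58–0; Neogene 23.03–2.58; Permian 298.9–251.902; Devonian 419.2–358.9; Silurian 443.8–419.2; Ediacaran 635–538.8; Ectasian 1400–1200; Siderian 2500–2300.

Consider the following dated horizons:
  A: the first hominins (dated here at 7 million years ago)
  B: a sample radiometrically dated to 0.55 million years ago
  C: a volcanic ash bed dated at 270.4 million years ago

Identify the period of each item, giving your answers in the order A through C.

A — Neogene; B — Quaternary; C — Permian

A: 7 Ma lies in 23.03–2.58 Ma, so Neogene.
B: 0.55 Ma lies in 2.58–0 Ma, so Quaternary.
C: 270.4 Ma lies in 298.9–251.902 Ma, so Permian.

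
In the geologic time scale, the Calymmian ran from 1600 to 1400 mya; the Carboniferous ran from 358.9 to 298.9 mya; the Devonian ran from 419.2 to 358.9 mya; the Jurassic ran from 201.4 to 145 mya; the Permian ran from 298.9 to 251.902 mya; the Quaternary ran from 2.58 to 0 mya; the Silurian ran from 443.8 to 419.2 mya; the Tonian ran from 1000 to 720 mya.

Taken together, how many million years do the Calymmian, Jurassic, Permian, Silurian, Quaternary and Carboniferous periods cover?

Each duration: Calymmian = 200; Jurassic = 56.4; Permian = 46.998; Silurian = 24.6; Quaternary = 2.58; Carboniferous = 60.
Sum: 200 + 56.4 + 46.998 + 24.6 + 2.58 + 60 = 390.578 Myr.

390.578 million years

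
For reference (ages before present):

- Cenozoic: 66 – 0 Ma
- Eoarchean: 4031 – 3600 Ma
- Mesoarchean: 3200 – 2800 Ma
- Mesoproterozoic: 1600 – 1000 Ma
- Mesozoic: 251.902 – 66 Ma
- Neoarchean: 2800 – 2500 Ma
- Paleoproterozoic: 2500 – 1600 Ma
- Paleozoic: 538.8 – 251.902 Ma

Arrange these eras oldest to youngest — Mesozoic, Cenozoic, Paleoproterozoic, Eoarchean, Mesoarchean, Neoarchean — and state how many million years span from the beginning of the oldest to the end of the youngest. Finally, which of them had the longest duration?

From the excerpt: Mesozoic 251.902–66; Cenozoic 66–0; Paleoproterozoic 2500–1600; Eoarchean 4031–3600; Mesoarchean 3200–2800; Neoarchean 2800–2500 (Ma).
Larger Ma is earlier, so the oldest is Eoarchean and the youngest is Cenozoic; oldest to youngest: Eoarchean, Mesoarchean, Neoarchean, Paleoproterozoic, Mesozoic, Cenozoic.
Oldest start 4031 minus youngest end 0 gives 4031 Myr overall.
Individual lengths (start − end): Neoarchean 300; Mesozoic 185.902; Eoarchean 431; Paleoproterozoic 900; Cenozoic 66; Mesoarchean 400. The largest is Paleoproterozoic at 900 Myr.

Eoarchean, Mesoarchean, Neoarchean, Paleoproterozoic, Mesozoic, Cenozoic; total span 4031 Myr; longest is Paleoproterozoic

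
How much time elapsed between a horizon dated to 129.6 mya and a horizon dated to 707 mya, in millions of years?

577.4 million years

707 − 129.6 = 577.4 million years.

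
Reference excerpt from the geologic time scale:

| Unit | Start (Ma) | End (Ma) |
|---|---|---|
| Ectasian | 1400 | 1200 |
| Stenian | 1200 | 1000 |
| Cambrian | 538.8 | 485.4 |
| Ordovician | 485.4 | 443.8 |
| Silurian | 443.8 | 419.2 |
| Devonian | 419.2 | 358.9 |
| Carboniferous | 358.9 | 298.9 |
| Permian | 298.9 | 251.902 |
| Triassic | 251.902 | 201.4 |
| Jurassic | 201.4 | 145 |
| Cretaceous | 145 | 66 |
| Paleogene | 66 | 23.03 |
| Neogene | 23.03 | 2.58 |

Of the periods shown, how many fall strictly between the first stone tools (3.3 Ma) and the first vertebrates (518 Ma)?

9

The older date is 518 Ma and the younger is 3.3 Ma.
Periods with start < 518 and end > 3.3 Ma: Ordovician (485.4–443.8), Silurian (443.8–419.2), Devonian (419.2–358.9), Carboniferous (358.9–298.9), Permian (298.9–251.902), Triassic (251.902–201.4), Jurassic (201.4–145), Cretaceous (145–66), Paleogene (66–23.03).
That is 9 complete periods.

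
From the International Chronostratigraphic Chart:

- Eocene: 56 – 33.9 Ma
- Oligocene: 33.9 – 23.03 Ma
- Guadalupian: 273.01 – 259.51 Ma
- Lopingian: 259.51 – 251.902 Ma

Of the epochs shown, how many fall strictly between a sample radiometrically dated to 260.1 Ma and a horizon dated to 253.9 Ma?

0

The older date is 260.1 Ma and the younger is 253.9 Ma.
No epoch both begins after 260.1 Ma and ends before 253.9 Ma, so the count is 0.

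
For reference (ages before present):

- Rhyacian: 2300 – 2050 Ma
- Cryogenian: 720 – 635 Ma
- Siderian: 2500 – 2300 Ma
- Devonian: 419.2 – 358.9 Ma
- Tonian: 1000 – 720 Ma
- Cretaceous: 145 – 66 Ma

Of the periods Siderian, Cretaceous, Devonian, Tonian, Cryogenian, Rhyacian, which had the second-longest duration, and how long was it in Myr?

Start − end for each: Siderian 2500 − 2300 = 200; Cretaceous 145 − 66 = 79; Devonian 419.2 − 358.9 = 60.3; Tonian 1000 − 720 = 280; Cryogenian 720 − 635 = 85; Rhyacian 2300 − 2050 = 250.
Ranking these from longest: Tonian > Rhyacian > Siderian > Cryogenian > Cretaceous > Devonian.
Position 2 in that ranking is Rhyacian, which lasted 250 Myr.

Rhyacian, 250 million years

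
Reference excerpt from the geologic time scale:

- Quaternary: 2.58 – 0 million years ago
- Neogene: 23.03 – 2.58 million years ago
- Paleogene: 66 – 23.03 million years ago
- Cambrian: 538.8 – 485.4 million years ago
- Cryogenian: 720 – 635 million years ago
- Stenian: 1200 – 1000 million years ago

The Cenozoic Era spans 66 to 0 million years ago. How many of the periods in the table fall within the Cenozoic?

Periods inside 66–0 Ma: Paleogene, Neogene, Quaternary — 3 in total.

3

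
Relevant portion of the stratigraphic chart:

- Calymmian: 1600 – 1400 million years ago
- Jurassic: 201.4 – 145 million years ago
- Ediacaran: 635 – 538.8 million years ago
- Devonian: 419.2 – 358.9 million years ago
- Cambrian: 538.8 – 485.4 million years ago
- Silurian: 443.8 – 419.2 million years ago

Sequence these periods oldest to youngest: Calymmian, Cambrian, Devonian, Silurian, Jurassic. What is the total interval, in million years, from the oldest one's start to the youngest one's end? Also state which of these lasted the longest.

Calymmian, Cambrian, Silurian, Devonian, Jurassic; total span 1455 Myr; longest is Calymmian

Start ages (Ma): Calymmian 1600, Cambrian 538.8, Silurian 443.8, Devonian 419.2, Jurassic 201.4.
Ordered oldest to youngest: Calymmian, Cambrian, Silurian, Devonian, Jurassic.
Span = 1600 − 145 = 1455 Myr.
Durations: Jurassic 56.4, Devonian 60.3, Cambrian 53.4, Silurian 24.6, Calymmian 200 → longest is Calymmian (200 Myr).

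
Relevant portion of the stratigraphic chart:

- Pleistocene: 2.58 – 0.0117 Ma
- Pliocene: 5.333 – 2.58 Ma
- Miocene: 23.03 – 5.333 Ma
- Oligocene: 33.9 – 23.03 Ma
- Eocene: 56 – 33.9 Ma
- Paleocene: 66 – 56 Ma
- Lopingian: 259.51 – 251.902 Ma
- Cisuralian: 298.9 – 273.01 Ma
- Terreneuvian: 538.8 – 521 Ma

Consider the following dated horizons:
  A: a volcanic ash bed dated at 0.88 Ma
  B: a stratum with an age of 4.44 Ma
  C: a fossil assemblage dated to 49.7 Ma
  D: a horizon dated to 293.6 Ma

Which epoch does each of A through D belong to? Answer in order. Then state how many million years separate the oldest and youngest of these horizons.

Match each age against the start–end ranges in the excerpt: A = 0.88 Ma → Pleistocene (2.58–0.0117); B = 4.44 Ma → Pliocene (5.333–2.58); C = 49.7 Ma → Eocene (56–33.9); D = 293.6 Ma → Cisuralian (298.9–273.01).
The largest age is 293.6 Ma and the smallest is 0.88 Ma; their difference is 292.72 Myr.

A — Pleistocene; B — Pliocene; C — Eocene; D — Cisuralian; span 292.72 million years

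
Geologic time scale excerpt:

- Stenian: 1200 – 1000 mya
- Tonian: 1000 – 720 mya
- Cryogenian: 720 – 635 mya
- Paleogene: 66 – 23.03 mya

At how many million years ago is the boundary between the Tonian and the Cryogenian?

720 mya

The Tonian ends and the Cryogenian begins at 720 mya.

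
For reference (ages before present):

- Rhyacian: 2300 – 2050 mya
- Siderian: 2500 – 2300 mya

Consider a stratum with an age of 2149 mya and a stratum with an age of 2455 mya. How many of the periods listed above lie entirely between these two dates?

0

Checking each listed span, none has both start < 2455 Ma and end > 2149 Ma — every period straddles one of the two dates or lies outside them — so the count is 0.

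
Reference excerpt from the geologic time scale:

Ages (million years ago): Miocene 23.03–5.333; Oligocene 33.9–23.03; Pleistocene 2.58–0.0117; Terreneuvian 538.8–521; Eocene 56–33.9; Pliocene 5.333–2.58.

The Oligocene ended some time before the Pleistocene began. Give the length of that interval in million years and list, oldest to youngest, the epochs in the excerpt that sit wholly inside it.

End of Oligocene = 23.03 Ma; start of Pleistocene = 2.58 Ma.
Gap = 23.03 − 2.58 = 20.45 Myr.
Epochs wholly inside 23.03–2.58 Ma: Miocene (23.03–5.333), Pliocene (5.333–2.58).

20.45 million years; Miocene, Pliocene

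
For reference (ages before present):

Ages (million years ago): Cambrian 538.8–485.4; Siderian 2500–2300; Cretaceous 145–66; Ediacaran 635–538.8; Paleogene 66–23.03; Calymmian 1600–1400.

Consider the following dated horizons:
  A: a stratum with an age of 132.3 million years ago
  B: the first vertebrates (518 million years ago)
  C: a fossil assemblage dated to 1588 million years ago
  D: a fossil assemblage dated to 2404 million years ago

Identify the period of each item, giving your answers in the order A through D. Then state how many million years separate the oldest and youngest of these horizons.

A — Cretaceous; B — Cambrian; C — Calymmian; D — Siderian; span 2271.7 million years

Match each age against the start–end ranges in the excerpt: A = 132.3 Ma → Cretaceous (145–66); B = 518 Ma → Cambrian (538.8–485.4); C = 1588 Ma → Calymmian (1600–1400); D = 2404 Ma → Siderian (2500–2300).
The largest age is 2404 Ma and the smallest is 132.3 Ma; their difference is 2271.7 Myr.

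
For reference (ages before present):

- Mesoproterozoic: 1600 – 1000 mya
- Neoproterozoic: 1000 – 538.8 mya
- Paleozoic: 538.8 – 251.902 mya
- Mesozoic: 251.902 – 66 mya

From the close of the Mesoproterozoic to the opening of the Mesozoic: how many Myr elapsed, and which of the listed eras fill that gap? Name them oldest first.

The Mesoproterozoic closes at 1000 Ma and the Mesozoic opens at 251.902 Ma, so the interval is 1000 − 251.902 = 748.098 Myr.
An era fits inside if it starts at or after 1000 Ma and ends at or before 251.902 Ma; oldest first that gives Neoproterozoic, Paleozoic.

748.098 million years; Neoproterozoic, Paleozoic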